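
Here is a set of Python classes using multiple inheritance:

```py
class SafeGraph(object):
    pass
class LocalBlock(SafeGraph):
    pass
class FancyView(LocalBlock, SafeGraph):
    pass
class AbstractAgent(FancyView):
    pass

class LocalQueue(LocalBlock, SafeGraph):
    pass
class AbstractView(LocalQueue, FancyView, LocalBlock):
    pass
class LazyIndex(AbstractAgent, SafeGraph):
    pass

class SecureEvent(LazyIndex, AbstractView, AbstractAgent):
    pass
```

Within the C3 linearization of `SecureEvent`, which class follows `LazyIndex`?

AbstractView

L[SecureEvent] = SecureEvent + merge(L[LazyIndex], L[AbstractView], L[AbstractAgent], [LazyIndex AbstractView AbstractAgent])
  take LazyIndex:  [LazyIndex AbstractAgent FancyView LocalBlock SafeGraph object] + [AbstractView LocalQueue FancyView LocalBlock SafeGraph object] + [AbstractAgent FancyView LocalBlock SafeGraph object] + [LazyIndex AbstractView AbstractAgent]
  take AbstractView:  [AbstractAgent FancyView LocalBlock SafeGraph object] + [AbstractView LocalQueue FancyView LocalBlock SafeGraph object] + [AbstractAgent FancyView LocalBlock SafeGraph object] + [AbstractView AbstractAgent]
  take AbstractAgent:  [AbstractAgent FancyView LocalBlock SafeGraph object] + [LocalQueue FancyView LocalBlock SafeGraph object] + [AbstractAgent FancyView LocalBlock SafeGraph object] + [AbstractAgent]
  take LocalQueue:  [FancyView LocalBlock SafeGraph object] + [LocalQueue FancyView LocalBlock SafeGraph object] + [FancyView LocalBlock SafeGraph object]
  take FancyView:  [FancyView LocalBlock SafeGraph object] + [FancyView LocalBlock SafeGraph object] + [FancyView LocalBlock SafeGraph object]
  take LocalBlock:  [LocalBlock SafeGraph object] + [LocalBlock SafeGraph object] + [LocalBlock SafeGraph object]
  take SafeGraph:  [SafeGraph object] + [SafeGraph object] + [SafeGraph object]
  take object:  [object] + [object] + [object]
MRO: SecureEvent LazyIndex AbstractView AbstractAgent LocalQueue FancyView LocalBlock SafeGraph object
LazyIndex is at position 1; next is AbstractView.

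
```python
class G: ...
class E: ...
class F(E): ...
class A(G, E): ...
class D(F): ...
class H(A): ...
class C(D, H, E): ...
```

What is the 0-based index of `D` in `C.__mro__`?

1

L[C] = C + merge(L[D], L[H], L[E], [D H E])
  take D:  [D F E object] + [H A G E object] + [E object] + [D H E]
  take F:  [F E object] + [H A G E object] + [E object] + [H E]
  take H:  [E object] + [H A G E object] + [E object] + [H E]
  take A:  [E object] + [A G E object] + [E object] + [E]
  take G:  [E object] + [G E object] + [E object] + [E]
  take E:  [E object] + [E object] + [E object] + [E]
  take object:  [object] + [object] + [object]
MRO: C D F H A G E object
D sits at index 1.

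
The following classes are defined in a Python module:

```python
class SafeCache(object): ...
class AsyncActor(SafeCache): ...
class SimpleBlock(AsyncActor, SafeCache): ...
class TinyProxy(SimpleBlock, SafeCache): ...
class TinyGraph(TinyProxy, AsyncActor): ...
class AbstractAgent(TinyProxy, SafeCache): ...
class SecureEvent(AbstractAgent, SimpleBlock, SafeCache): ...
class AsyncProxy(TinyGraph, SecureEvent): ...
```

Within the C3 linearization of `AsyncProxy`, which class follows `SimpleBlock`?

L[AsyncProxy] = AsyncProxy + merge(L[TinyGraph], L[SecureEvent], [TinyGraph SecureEvent])
  take TinyGraph:  [TinyGraph TinyProxy SimpleBlock AsyncActor SafeCache object] + [SecureEvent AbstractAgent TinyProxy SimpleBlock AsyncActor SafeCache object] + [TinyGraph SecureEvent]
  take SecureEvent:  [TinyProxy SimpleBlock AsyncActor SafeCache object] + [SecureEvent AbstractAgent TinyProxy SimpleBlock AsyncActor SafeCache object] + [SecureEvent]
  take AbstractAgent:  [TinyProxy SimpleBlock AsyncActor SafeCache object] + [AbstractAgent TinyProxy SimpleBlock AsyncActor SafeCache object]
  take TinyProxy:  [TinyProxy SimpleBlock AsyncActor SafeCache object] + [TinyProxy SimpleBlock AsyncActor SafeCache object]
  take SimpleBlock:  [SimpleBlock AsyncActor SafeCache object] + [SimpleBlock AsyncActor SafeCache object]
  take AsyncActor:  [AsyncActor SafeCache object] + [AsyncActor SafeCache object]
  take SafeCache:  [SafeCache object] + [SafeCache object]
  take object:  [object] + [object]
MRO: AsyncProxy TinyGraph SecureEvent AbstractAgent TinyProxy SimpleBlock AsyncActor SafeCache object
SimpleBlock is at position 5; next is AsyncActor.

AsyncActor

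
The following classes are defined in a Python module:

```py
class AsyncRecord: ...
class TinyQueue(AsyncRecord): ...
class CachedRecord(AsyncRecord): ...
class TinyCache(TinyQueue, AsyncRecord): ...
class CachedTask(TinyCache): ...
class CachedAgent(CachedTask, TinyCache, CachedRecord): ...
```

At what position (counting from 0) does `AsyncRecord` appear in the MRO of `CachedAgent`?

L[CachedAgent] = CachedAgent + merge(L[CachedTask], L[TinyCache], L[CachedRecord], [CachedTask TinyCache CachedRecord])
  take CachedTask:  [CachedTask TinyCache TinyQueue AsyncRecord object] + [TinyCache TinyQueue AsyncRecord object] + [CachedRecord AsyncRecord object] + [CachedTask TinyCache CachedRecord]
  take TinyCache:  [TinyCache TinyQueue AsyncRecord object] + [TinyCache TinyQueue AsyncRecord object] + [CachedRecord AsyncRecord object] + [TinyCache CachedRecord]
  take TinyQueue:  [TinyQueue AsyncRecord object] + [TinyQueue AsyncRecord object] + [CachedRecord AsyncRecord object] + [CachedRecord]
  take CachedRecord:  [AsyncRecord object] + [AsyncRecord object] + [CachedRecord AsyncRecord object] + [CachedRecord]
  take AsyncRecord:  [AsyncRecord object] + [AsyncRecord object] + [AsyncRecord object]
  take object:  [object] + [object] + [object]
MRO: CachedAgent CachedTask TinyCache TinyQueue CachedRecord AsyncRecord object
AsyncRecord sits at index 5.

5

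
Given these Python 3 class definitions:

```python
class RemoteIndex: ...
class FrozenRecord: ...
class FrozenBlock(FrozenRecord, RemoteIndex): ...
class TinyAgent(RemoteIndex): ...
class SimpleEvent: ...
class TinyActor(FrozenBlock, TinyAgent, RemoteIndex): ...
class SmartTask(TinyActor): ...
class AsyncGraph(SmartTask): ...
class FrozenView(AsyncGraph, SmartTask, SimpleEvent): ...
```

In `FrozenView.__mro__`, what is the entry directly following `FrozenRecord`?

L[FrozenView] = FrozenView + merge(L[AsyncGraph], L[SmartTask], L[SimpleEvent], [AsyncGraph SmartTask SimpleEvent])
  take AsyncGraph:  [AsyncGraph SmartTask TinyActor FrozenBlock FrozenRecord TinyAgent RemoteIndex object] + [SmartTask TinyActor FrozenBlock FrozenRecord TinyAgent RemoteIndex object] + [SimpleEvent object] + [AsyncGraph SmartTask SimpleEvent]
  take SmartTask:  [SmartTask TinyActor FrozenBlock FrozenRecord TinyAgent RemoteIndex object] + [SmartTask TinyActor FrozenBlock FrozenRecord TinyAgent RemoteIndex object] + [SimpleEvent object] + [SmartTask SimpleEvent]
  take TinyActor:  [TinyActor FrozenBlock FrozenRecord TinyAgent RemoteIndex object] + [TinyActor FrozenBlock FrozenRecord TinyAgent RemoteIndex object] + [SimpleEvent object] + [SimpleEvent]
  take FrozenBlock:  [FrozenBlock FrozenRecord TinyAgent RemoteIndex object] + [FrozenBlock FrozenRecord TinyAgent RemoteIndex object] + [SimpleEvent object] + [SimpleEvent]
  take FrozenRecord:  [FrozenRecord TinyAgent RemoteIndex object] + [FrozenRecord TinyAgent RemoteIndex object] + [SimpleEvent object] + [SimpleEvent]
  take TinyAgent:  [TinyAgent RemoteIndex object] + [TinyAgent RemoteIndex object] + [SimpleEvent object] + [SimpleEvent]
  take RemoteIndex:  [RemoteIndex object] + [RemoteIndex object] + [SimpleEvent object] + [SimpleEvent]
  take SimpleEvent:  [object] + [object] + [SimpleEvent object] + [SimpleEvent]
  take object:  [object] + [object] + [object]
MRO: FrozenView AsyncGraph SmartTask TinyActor FrozenBlock FrozenRecord TinyAgent RemoteIndex SimpleEvent object
FrozenRecord is at position 5; next is TinyAgent.

TinyAgent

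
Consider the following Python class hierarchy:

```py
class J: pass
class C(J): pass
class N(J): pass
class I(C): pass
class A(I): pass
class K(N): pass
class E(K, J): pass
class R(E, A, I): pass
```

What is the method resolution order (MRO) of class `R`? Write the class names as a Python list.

[R, E, K, N, A, I, C, J, object]

L[R] = R + merge(L[E], L[A], L[I], [E A I])
  take E:  [E K N J object] + [A I C J object] + [I C J object] + [E A I]
  take K:  [K N J object] + [A I C J object] + [I C J object] + [A I]
  take N:  [N J object] + [A I C J object] + [I C J object] + [A I]
  take A:  [J object] + [A I C J object] + [I C J object] + [A I]
  take I:  [J object] + [I C J object] + [I C J object] + [I]
  take C:  [J object] + [C J object] + [C J object]
  take J:  [J object] + [J object] + [J object]
  take object:  [object] + [object] + [object]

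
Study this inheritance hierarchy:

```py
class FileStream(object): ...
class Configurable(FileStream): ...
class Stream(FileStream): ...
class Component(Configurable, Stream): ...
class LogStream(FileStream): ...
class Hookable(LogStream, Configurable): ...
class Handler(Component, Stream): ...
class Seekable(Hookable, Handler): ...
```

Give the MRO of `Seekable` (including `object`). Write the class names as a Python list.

L[Seekable] = Seekable + merge(L[Hookable], L[Handler], [Hookable Handler])
  take Hookable:  [Hookable LogStream Configurable FileStream object] + [Handler Component Configurable Stream FileStream object] + [Hookable Handler]
  take LogStream:  [LogStream Configurable FileStream object] + [Handler Component Configurable Stream FileStream object] + [Handler]
  take Handler:  [Configurable FileStream object] + [Handler Component Configurable Stream FileStream object] + [Handler]
  take Component:  [Configurable FileStream object] + [Component Configurable Stream FileStream object]
  take Configurable:  [Configurable FileStream object] + [Configurable Stream FileStream object]
  take Stream:  [FileStream object] + [Stream FileStream object]
  take FileStream:  [FileStream object] + [FileStream object]
  take object:  [object] + [object]

[Seekable, Hookable, LogStream, Handler, Component, Configurable, Stream, FileStream, object]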